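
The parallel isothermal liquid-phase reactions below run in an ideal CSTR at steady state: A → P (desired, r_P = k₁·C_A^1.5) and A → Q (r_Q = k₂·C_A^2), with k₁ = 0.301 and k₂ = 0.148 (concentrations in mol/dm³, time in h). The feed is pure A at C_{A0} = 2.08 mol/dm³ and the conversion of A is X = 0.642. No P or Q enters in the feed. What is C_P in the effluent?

Exit C_A = C_{A0}(1−X) = 2.08×0.358 = 0.7446 mol/dm³.
In a CSTR the entire volume is at exit conditions, so r_P = 0.301×0.7446^1.5 = 0.1934 and r_Q = 0.148×0.7446^2 = 0.08206.
Fraction of consumed A going to P: r_P/(r_P+r_Q) = 0.7021.
C_P = 0.7021·C_{A0}·X = 0.7021×2.08×0.642 = 0.938 mol/dm³.

0.938 mol/dm³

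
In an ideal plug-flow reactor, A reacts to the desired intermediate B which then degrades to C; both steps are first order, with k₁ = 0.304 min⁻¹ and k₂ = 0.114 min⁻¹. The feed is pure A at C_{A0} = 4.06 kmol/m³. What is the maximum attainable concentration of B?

For a first-order series the maximum intermediate yield is C_{B,max}/C_{A0} = (k₁/k₂)^[k₂/(k₂−k₁)].
= (0.304/0.114)^(0.114/(0.114−0.304)) = (2.667)^(-0.6000) = 0.5552.
C_{B,max} = 0.5552×4.06 = 2.25 kmol/m³.

2.25 kmol/m³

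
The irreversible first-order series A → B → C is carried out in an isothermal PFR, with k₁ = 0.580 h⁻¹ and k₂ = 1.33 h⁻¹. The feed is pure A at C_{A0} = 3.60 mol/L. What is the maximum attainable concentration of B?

At the optimum, C_{B,max}/C_{A0} = (k₁/k₂)^[k₂/(k₂−k₁)].
= (0.580/1.33)^(1.33/(1.33−0.580)) = (0.4361)^(1.773) = 0.2295.
C_{B,max} = 0.2295×3.60 = 0.826 mol/L.

0.826 mol/L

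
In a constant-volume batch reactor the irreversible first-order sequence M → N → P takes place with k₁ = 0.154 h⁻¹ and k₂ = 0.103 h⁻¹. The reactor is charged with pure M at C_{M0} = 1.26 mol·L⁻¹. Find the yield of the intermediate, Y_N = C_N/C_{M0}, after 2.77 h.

0.299

Solving the coupled first-order balances gives C_N(t) = [k₁/(k₂−k₁)]·C_{M0}·(e^(−k₁t) − e^(−k₂t)).
e^(−k₁t) = e^(−0.154×2.77) = e^(−0.4266) = 0.6527; e^(−k₂t) = e^(−0.2853) = 0.7518.
C_N = 0.154×1.26/(0.103−0.154) × (0.6527−0.7518) = (-3.805)×(-0.09904) = 0.3768 mol·L⁻¹.
Y_N = C_N/C_{M0} = 0.3768/1.26 = 0.299.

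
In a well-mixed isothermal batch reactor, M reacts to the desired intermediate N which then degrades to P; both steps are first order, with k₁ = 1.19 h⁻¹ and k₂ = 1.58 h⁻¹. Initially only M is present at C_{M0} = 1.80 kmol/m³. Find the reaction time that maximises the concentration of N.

The intermediate peaks when r₁ = r₂, i.e. k₁e^(−k₁t) = k₂e^(−k₂t), giving t_opt = ln(k₂/k₁)/(k₂−k₁).
= ln(1.58/1.19)/(1.58−1.19) = ln(1.328)/0.3900 = 0.2835/0.3900 = 0.727 h.

0.727 h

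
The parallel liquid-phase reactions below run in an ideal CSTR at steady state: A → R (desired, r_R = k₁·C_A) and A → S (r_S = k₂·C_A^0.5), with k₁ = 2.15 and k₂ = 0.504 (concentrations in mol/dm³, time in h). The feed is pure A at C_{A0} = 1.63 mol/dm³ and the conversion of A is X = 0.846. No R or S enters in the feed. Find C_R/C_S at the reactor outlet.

Exit C_A = C_{A0}(1−X) = 1.63×0.154 = 0.2510 mol/dm³.
Rates in a CSTR are evaluated at the outlet concentration: r_R = 2.15×0.2510 = 0.5397, r_S = 0.504×0.2510^0.5 = 0.2525.
Overall selectivity = C_R/C_S = r_Rτ/(r_Sτ) = r_R/r_S = 2.14.

2.14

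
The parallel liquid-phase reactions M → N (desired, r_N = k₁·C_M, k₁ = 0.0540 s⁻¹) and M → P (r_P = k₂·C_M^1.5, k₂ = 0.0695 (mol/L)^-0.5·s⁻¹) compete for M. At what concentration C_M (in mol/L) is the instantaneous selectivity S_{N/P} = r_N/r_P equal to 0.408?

3.63 mol/L

S_{N/P} = (k₁/k₂)·C_M^-0.5 ⇒ C_M = (S·k₂/k₁)^(-2).
= (0.408×0.0695/0.0540)^(-2) = (0.5251)^(-2) = 3.63 mol/L.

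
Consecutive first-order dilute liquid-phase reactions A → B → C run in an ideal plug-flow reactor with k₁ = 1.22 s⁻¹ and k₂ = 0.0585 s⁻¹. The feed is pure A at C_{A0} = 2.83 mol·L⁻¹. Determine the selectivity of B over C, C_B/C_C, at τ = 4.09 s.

Solving the coupled first-order balances gives C_B(τ) = [k₁/(k₂−k₁)]·C_{A0}·(e^(−k₁τ) − e^(−k₂τ)).
e^(−k₁τ) = e^(−1.22×4.09) = e^(−4.990) = 0.006807; e^(−k₂τ) = e^(−0.2393) = 0.7872.
C_B = 1.22×2.83/(0.0585−1.22) × (0.006807−0.7872) = (-2.973)×(-0.7804) = 2.320 mol·L⁻¹.
C_A = C_{A0}e^(−k₁τ) = 0.01926 mol·L⁻¹, so C_C = C_{A0}−C_A−C_B = 0.4910 mol·L⁻¹; C_B/C_C = 4.72.

4.72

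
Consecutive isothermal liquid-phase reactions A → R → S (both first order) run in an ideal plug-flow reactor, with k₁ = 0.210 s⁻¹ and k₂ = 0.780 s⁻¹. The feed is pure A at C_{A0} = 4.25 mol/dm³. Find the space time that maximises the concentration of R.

For first-order series the maximum of C_R occurs at τ_opt = ln(k₂/k₁)/(k₂−k₁).
= ln(0.780/0.210)/(0.780−0.210) = ln(3.714)/0.5700 = 1.312/0.5700 = 2.30 s.

2.30 s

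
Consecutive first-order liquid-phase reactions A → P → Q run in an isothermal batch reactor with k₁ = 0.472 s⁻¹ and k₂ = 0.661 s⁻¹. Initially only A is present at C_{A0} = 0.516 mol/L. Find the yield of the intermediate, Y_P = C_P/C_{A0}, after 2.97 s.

Solving the coupled first-order balances gives C_P(t) = [k₁/(k₂−k₁)]·C_{A0}·(e^(−k₁t) − e^(−k₂t)).
e^(−k₁t) = e^(−0.472×2.97) = e^(−1.402) = 0.2461; e^(−k₂t) = e^(−1.963) = 0.1404.
C_P = 0.472×0.516/(0.661−0.472) × (0.2461−0.1404) = 1.289×0.1057 = 0.1362 mol/L.
Y_P = C_P/C_{A0} = 0.1362/0.516 = 0.264.

0.264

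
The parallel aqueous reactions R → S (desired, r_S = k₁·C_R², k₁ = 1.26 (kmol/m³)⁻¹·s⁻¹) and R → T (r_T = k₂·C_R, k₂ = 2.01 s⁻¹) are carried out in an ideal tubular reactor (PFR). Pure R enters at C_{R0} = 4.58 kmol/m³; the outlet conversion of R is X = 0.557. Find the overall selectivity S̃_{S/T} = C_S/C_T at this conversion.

2.00

C_R = C_{R0}(1−X) = 2.029 kmol/m³.
Along a PFR/batch, dC_T/dC_R = −r_T/(r_S+r_T) = −k₂/(k₂+k₁·C_R).
Integrating from C_{R0} to C_R: C_T = (2.01/1.26)·ln[(2.01+1.26·4.58)/(2.01+1.26·2.03)] = 1.595·ln(7.781/4.566) = 0.8501 kmol/m³.
Then C_S = (C_{R0}−C_R) − C_T = 2.551 − 0.8501 = 1.701 kmol/m³.
S̃_{S/T} = C_S/C_T = 1.701/0.8501 = 2.00.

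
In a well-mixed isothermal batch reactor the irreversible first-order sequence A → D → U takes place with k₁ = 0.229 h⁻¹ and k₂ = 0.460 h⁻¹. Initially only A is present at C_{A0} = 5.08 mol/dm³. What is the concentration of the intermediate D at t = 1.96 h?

1.17 mol/dm³

Solving the coupled first-order balances gives C_D(t) = [k₁/(k₂−k₁)]·C_{A0}·(e^(−k₁t) − e^(−k₂t)).
e^(−k₁t) = e^(−0.229×1.96) = e^(−0.4488) = 0.6384; e^(−k₂t) = e^(−0.9016) = 0.4059.
C_D = 0.229×5.08/(0.460−0.229) × (0.6384−0.4059) = 5.036×0.2324 = 1.171 mol/dm³.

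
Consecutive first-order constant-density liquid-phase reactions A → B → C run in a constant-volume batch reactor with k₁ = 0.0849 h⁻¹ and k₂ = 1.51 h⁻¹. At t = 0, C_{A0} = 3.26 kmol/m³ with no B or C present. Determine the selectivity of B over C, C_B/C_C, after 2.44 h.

0.335

For first-order series with pure A initially, C_B(t) = k₁C_{A0}/(k₂−k₁)·(e^(−k₁t) − e^(−k₂t)).
e^(−k₁t) = e^(−0.0849×2.44) = e^(−0.2072) = 0.8129; e^(−k₂t) = e^(−3.684) = 0.02511.
C_B = 0.0849×3.26/(1.51−0.0849) × (0.8129−0.02511) = 0.1942×0.7878 = 0.1530 kmol/m³.
C_A = C_{A0}e^(−k₁t) = 2.650 kmol/m³, so C_C = C_{A0}−C_A−C_B = 0.4570 kmol/m³; C_B/C_C = 0.335.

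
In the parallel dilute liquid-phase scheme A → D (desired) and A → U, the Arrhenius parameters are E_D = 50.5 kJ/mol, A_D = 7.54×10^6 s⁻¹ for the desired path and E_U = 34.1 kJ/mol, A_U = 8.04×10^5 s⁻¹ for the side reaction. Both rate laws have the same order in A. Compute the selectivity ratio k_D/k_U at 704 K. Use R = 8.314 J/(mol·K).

k_D/k_U = (A_D/A_U)·exp[−(E_D−E_U)/(RT)] = (A_D/A_U)·exp[(E_U−E_D)/(RT)].
(E_U−E_D)/(RT) = (34.1−50.5)×10³/(8.314×704) = -16400/5853 = -2.802.
k_D/k_U = (7.54×10^6/8.04×10^5)·exp(-2.802) = 9.378 × 0.06069 = 0.569.

0.569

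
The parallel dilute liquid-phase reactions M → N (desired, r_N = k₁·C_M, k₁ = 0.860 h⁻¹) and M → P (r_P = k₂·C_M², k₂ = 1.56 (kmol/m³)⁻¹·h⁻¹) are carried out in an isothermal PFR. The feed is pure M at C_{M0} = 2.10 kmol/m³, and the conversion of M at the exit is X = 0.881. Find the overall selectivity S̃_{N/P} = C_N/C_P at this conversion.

0.554

C_M = C_{M0}(1−X) = 0.2499 kmol/m³.
Along a PFR/batch, dC_N/dC_M = −r_N/(r_N+r_P) = −k₁/(k₁+k₂·C_M).
Integrating from C_{M0} to C_M: C_N = (0.860/1.56)·ln[(0.860+1.56·2.10)/(0.860+1.56·0.250)] = 0.5513·ln(4.136/1.250) = 0.6597 kmol/m³.
C_P = (C_{M0}−C_M)−C_N = 1.190 kmol/m³; S̃_{N/P} = 0.6597/1.190 = 0.554.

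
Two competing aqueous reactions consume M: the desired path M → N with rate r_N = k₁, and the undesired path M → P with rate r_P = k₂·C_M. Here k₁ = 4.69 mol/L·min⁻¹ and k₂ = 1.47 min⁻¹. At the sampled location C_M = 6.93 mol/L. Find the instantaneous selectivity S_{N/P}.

S_{N/P} = r_N/r_P = (k₁)/(k₂·C_M) = (k₁/k₂)·C_M⁻¹.
= (4.69) / (1.47×6.930) = 4.690/10.19 = 0.460.
The undesired path is higher order in M, so low C_M (CSTR or dilute feed) favours N.

0.460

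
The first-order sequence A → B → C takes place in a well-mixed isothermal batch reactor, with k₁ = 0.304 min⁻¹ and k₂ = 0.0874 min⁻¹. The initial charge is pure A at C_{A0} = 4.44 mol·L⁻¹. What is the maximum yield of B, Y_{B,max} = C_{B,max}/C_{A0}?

For a first-order series the maximum intermediate yield is C_{B,max}/C_{A0} = (k₁/k₂)^[k₂/(k₂−k₁)].
= (0.304/0.0874)^(0.0874/(0.0874−0.304)) = (3.478)^(-0.4035) = 0.6047.

0.605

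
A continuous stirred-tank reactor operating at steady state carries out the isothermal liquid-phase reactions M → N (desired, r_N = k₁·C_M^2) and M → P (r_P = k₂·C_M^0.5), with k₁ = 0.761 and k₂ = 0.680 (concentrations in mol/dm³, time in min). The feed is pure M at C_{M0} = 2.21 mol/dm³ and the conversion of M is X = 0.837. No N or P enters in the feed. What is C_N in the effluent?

0.360 mol/dm³

Exit C_M = C_{M0}(1−X) = 2.21×0.163 = 0.3602 mol/dm³.
Rates in a CSTR are evaluated at the outlet concentration: r_N = 0.761×0.3602^2 = 0.09875, r_P = 0.680×0.3602^0.5 = 0.4081.
Fraction of consumed M going to N: r_N/(r_N+r_P) = 0.1948.
C_N = 0.1948·C_{M0}·X = 0.1948×2.21×0.837 = 0.360 mol/dm³.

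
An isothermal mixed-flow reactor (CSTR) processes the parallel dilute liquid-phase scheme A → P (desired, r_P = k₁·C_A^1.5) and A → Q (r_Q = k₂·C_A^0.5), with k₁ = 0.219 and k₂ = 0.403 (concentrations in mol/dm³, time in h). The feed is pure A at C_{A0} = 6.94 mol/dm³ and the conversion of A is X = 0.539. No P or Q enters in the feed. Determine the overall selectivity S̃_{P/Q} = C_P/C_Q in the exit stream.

Exit C_A = C_{A0}(1−X) = 6.94×0.461 = 3.199 mol/dm³.
Rates in a CSTR are evaluated at the outlet concentration: r_P = 0.219×3.199^1.5 = 1.253, r_Q = 0.403×3.199^0.5 = 0.7208.
Overall selectivity = C_P/C_Q = r_Pτ/(r_Qτ) = r_P/r_Q = 1.74.

1.74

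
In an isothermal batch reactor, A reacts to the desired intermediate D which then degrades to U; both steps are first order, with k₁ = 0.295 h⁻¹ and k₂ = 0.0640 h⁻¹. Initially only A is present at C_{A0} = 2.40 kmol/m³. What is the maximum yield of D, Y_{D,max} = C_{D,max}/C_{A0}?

0.655

For a first-order series the maximum intermediate yield is C_{D,max}/C_{A0} = (k₁/k₂)^[k₂/(k₂−k₁)].
= (0.295/0.0640)^(0.0640/(0.0640−0.295)) = (4.609)^(-0.2771) = 0.6548.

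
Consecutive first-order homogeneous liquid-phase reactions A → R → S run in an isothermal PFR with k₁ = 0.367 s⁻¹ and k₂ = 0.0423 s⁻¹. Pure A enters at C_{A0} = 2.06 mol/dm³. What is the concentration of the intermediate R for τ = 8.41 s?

Solving the coupled first-order balances gives C_R(τ) = [k₁/(k₂−k₁)]·C_{A0}·(e^(−k₁τ) − e^(−k₂τ)).
e^(−k₁τ) = e^(−0.367×8.41) = e^(−3.086) = 0.04566; e^(−k₂τ) = e^(−0.3557) = 0.7007.
C_R = 0.367×2.06/(0.0423−0.367) × (0.04566−0.7007) = (-2.328)×(-0.6550) = 1.525 mol/dm³.

1.53 mol/dm³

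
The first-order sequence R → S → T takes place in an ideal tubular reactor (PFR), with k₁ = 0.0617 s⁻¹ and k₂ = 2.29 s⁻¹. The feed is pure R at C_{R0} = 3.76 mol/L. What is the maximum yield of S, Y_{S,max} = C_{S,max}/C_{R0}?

0.0244

At the optimum, C_{S,max}/C_{R0} = (k₁/k₂)^[k₂/(k₂−k₁)].
= (0.0617/2.29)^(2.29/(2.29−0.0617)) = (0.02694)^(1.028) = 0.02438.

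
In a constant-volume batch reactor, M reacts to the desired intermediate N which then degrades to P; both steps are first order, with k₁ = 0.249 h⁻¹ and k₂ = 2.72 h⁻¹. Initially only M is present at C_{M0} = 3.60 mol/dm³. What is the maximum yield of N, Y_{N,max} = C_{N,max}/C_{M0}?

0.0719

At the optimum, C_{N,max}/C_{M0} = (k₁/k₂)^[k₂/(k₂−k₁)].
= (0.249/2.72)^(2.72/(2.72−0.249)) = (0.09154)^(1.101) = 0.07194.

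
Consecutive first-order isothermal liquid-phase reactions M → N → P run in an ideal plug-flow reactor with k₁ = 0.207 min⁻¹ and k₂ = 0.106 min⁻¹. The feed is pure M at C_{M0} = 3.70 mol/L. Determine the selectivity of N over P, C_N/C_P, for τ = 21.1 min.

The intermediate concentration in a first-order A→B→C sequence is C_N = k₁C_{M0}(e^(−k₁τ) − e^(−k₂τ))/(k₂−k₁).
e^(−k₁τ) = e^(−0.207×21.1) = e^(−4.368) = 0.01268; e^(−k₂τ) = e^(−2.237) = 0.1068.
C_N = 0.207×3.70/(0.106−0.207) × (0.01268−0.1068) = (-7.583)×(-0.09414) = 0.7139 mol/L.
C_M = C_{M0}e^(−k₁τ) = 0.04692 mol/L, so C_P = C_{M0}−C_M−C_N = 2.939 mol/L; C_N/C_P = 0.243.

0.243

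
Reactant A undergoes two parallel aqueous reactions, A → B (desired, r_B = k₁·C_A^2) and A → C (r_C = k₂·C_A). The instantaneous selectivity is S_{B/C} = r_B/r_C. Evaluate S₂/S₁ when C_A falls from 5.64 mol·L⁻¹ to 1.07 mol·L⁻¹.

S_{B/C} = (k₁/k₂)·C_A, so S₂/S₁ = (C_{A,2}/C_{A,1}).
= 1.07/5.64 = 0.190.
Selectivity toward B falls as C_A falls — high-concentration operation is favoured.

0.190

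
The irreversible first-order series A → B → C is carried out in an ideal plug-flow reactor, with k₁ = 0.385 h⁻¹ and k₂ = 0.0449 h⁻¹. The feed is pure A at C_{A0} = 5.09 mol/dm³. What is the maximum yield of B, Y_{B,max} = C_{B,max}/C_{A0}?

Evaluating C_B at τ_opt = ln(k₂/k₁)/(k₂−k₁) gives C_{B,max}/C_{A0} = (k₁/k₂)^[k₂/(k₂−k₁)].
= (0.385/0.0449)^(0.0449/(0.0449−0.385)) = (8.575)^(-0.1320) = 0.7530.

0.753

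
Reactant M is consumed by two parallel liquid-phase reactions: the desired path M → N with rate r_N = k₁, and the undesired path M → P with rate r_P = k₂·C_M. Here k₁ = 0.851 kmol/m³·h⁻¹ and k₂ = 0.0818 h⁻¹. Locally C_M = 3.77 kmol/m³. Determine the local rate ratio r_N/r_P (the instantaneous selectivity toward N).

2.76

S_{N/P} = r_N/r_P = (k₁)/(k₂·C_M) = (k₁/k₂)·C_M⁻¹.
= (0.851) / (0.0818×3.770) = 0.8510/0.3084 = 2.76.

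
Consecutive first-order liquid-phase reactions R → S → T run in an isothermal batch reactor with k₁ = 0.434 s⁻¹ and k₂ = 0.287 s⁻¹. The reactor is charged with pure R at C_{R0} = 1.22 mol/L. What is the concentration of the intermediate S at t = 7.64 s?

0.271 mol/L

Solving the coupled first-order balances gives C_S(t) = [k₁/(k₂−k₁)]·C_{R0}·(e^(−k₁t) − e^(−k₂t)).
e^(−k₁t) = e^(−0.434×7.64) = e^(−3.316) = 0.03631; e^(−k₂t) = e^(−2.193) = 0.1116.
C_S = 0.434×1.22/(0.287−0.434) × (0.03631−0.1116) = (-3.602)×(-0.07531) = 0.2713 mol/L.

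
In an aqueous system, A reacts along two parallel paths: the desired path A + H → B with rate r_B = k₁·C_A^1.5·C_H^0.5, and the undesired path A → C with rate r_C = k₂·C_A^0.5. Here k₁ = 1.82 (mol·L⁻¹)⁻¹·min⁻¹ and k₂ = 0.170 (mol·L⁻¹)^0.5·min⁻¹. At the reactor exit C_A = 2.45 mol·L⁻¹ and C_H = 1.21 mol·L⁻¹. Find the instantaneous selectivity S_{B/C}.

S_{B/C} = r_B/r_C = (k₁·C_A^1.5·C_H^0.5)/(k₂·C_A^0.5) = (k₁/k₂)·C_A·C_H^0.5.
= (1.82×2.450^1.5×1.210^0.5) / (0.170×2.450^0.5) = 7.677/0.2661 = 28.9.

28.9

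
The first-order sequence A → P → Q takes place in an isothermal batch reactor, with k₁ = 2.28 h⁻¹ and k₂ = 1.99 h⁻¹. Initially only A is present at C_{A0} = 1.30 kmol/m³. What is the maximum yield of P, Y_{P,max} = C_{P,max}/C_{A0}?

0.393

At the optimum, C_{P,max}/C_{A0} = (k₁/k₂)^[k₂/(k₂−k₁)].
= (2.28/1.99)^(1.99/(1.99−2.28)) = (1.146)^(-6.862) = 0.3932.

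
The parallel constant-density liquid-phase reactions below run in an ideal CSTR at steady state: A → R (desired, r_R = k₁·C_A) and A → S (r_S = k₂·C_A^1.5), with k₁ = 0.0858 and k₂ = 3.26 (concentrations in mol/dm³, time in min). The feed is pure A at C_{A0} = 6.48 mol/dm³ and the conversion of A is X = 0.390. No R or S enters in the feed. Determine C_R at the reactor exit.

0.0330 mol/dm³

Exit C_A = C_{A0}(1−X) = 6.48×0.610 = 3.953 mol/dm³.
Rates in a CSTR are evaluated at the outlet concentration: r_R = 0.0858×3.953 = 0.3392, r_S = 3.26×3.953^1.5 = 25.62.
Fraction of consumed A going to R: r_R/(r_R+r_S) = 0.01306.
C_R = 0.01306·C_{A0}·X = 0.01306×6.48×0.390 = 0.0330 mol/dm³.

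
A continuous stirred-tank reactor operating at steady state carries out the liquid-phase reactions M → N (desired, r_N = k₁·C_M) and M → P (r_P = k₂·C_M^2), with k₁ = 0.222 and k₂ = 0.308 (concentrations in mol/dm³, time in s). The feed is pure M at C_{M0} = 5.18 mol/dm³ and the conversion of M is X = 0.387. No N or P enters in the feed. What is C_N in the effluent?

0.371 mol/dm³

Exit C_M = C_{M0}(1−X) = 5.18×0.613 = 3.175 mol/dm³.
In a CSTR the entire volume is at exit conditions, so r_N = 0.222×3.175 = 0.7049 and r_P = 0.308×3.175^2 = 3.105.
Fraction of consumed M going to N: r_N/(r_N+r_P) = 0.1850.
C_N = 0.1850·C_{M0}·X = 0.1850×5.18×0.387 = 0.371 mol/dm³.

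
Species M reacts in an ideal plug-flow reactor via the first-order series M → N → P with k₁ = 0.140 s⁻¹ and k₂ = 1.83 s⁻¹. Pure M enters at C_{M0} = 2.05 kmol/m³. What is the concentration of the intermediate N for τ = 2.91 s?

0.112 kmol/m³

The intermediate concentration in a first-order A→B→C sequence is C_N = k₁C_{M0}(e^(−k₁τ) − e^(−k₂τ))/(k₂−k₁).
e^(−k₁τ) = e^(−0.140×2.91) = e^(−0.4074) = 0.6654; e^(−k₂τ) = e^(−5.325) = 0.004867.
C_N = 0.140×2.05/(1.83−0.140) × (0.6654−0.004867) = 0.1698×0.6605 = 0.1122 kmol/m³.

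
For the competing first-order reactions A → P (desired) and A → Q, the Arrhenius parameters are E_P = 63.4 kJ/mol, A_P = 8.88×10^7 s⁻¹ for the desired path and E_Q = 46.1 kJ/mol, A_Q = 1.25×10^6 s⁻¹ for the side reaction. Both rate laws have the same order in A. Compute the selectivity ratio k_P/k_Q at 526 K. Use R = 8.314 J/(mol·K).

1.36

With equal orders, S_{P/Q} = k_P/k_Q = (A_P/A_Q)·exp[(E_Q−E_P)/(RT)].
(E_Q−E_P)/(RT) = (46.1−63.4)×10³/(8.314×526) = -17300/4373 = -3.956.
k_P/k_Q = (8.88×10^7/1.25×10^6)·exp(-3.956) = 71.04 × 0.01914 = 1.36.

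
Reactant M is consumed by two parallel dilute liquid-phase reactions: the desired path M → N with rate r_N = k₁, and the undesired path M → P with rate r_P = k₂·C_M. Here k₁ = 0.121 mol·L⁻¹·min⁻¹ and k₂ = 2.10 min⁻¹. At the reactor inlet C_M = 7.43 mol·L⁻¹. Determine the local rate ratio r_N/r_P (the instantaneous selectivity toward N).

0.00775

S_{N/P} = r_N/r_P = (k₁)/(k₂·C_M) = (k₁/k₂)·C_M⁻¹.
= (0.121) / (2.10×7.430) = 0.1210/15.60 = 0.00775.
The undesired path is higher order in M, so low C_M (CSTR or dilute feed) favours N.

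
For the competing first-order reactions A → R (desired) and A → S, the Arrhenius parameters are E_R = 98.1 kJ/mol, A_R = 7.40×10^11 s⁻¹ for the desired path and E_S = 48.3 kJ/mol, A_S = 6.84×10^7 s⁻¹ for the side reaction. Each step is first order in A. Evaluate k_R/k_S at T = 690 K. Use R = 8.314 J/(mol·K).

1.84

Since both paths have the same order in A, the concentration cancels and S_{R/S} = k_R/k_S = (A_R/A_S)·exp[(E_S−E_R)/(RT)].
(E_S−E_R)/(RT) = (48.3−98.1)×10³/(8.314×690) = -49800/5737 = -8.681.
k_R/k_S = (7.40×10^11/6.84×10^7)·exp(-8.681) = 10819 × 1.698×10^-4 = 1.84.
Since E_R > E_S, raising the temperature improves selectivity toward R.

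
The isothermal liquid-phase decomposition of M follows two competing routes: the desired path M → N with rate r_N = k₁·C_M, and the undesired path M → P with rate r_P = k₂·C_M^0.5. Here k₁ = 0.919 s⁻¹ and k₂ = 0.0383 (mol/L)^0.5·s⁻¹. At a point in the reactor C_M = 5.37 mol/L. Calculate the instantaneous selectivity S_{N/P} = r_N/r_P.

S_{N/P} = r_N/r_P = (k₁·C_M)/(k₂·C_M^0.5) = (k₁/k₂)·C_M^0.5.
= (0.919×5.370) / (0.0383×5.370^0.5) = 4.935/0.08875 = 55.6.

55.6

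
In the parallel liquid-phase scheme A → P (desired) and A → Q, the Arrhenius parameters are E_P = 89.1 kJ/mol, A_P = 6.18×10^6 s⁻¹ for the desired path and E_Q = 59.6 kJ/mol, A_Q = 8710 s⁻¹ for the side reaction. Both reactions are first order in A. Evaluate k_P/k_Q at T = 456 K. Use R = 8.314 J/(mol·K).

0.296

Since both paths have the same order in A, the concentration cancels and S_{P/Q} = k_P/k_Q = (A_P/A_Q)·exp[(E_Q−E_P)/(RT)].
(E_Q−E_P)/(RT) = (59.6−89.1)×10³/(8.314×456) = -29500/3791 = -7.781.
k_P/k_Q = (6.18×10^6/8710)·exp(-7.781) = 709.5 × 4.175×10^-4 = 0.296.
Since E_P > E_Q, raising the temperature improves selectivity toward P.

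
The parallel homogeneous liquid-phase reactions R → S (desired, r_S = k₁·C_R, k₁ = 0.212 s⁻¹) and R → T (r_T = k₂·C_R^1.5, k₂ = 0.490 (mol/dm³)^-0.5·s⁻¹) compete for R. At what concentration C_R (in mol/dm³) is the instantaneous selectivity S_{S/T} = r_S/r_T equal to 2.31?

0.0351 mol/dm³

S_{S/T} = (k₁/k₂)·C_R^-0.5 ⇒ C_R = (S·k₂/k₁)^(-2).
= (2.31×0.490/0.212)^(-2) = (5.339)^(-2) = 0.0351 mol/dm³.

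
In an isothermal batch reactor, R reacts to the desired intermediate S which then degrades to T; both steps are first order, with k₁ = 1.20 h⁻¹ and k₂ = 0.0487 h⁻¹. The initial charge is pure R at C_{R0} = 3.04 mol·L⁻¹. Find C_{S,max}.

At the optimum, C_{S,max}/C_{R0} = (k₁/k₂)^[k₂/(k₂−k₁)].
= (1.20/0.0487)^(0.0487/(0.0487−1.20)) = (24.64)^(-0.04230) = 0.8732.
C_{S,max} = 0.8732×3.04 = 2.65 mol·L⁻¹.

2.65 mol·L⁻¹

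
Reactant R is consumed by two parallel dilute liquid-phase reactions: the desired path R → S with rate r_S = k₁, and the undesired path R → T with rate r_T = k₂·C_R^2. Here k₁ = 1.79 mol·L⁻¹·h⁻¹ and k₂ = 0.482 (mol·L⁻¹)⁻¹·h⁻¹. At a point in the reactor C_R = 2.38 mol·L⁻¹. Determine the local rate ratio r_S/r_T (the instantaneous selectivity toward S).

0.656

S_{S/T} = r_S/r_T = (k₁)/(k₂·C_R^2) = (k₁/k₂)·C_R^-2.
= (1.79) / (0.482×2.380^2) = 1.790/2.730 = 0.656.
The undesired path is higher order in R, so low C_R (CSTR or dilute feed) favours S.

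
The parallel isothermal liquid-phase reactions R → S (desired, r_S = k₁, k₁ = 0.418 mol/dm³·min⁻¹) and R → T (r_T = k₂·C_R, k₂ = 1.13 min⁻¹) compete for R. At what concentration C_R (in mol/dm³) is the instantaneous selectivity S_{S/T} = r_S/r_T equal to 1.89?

S_{S/T} = (k₁/k₂)·C_R⁻¹ ⇒ C_R = (S·k₂/k₁)^(-1).
= (1.89×1.13/0.418)^(-1) = (5.109)^(-1) = 0.196 mol/dm³.

0.196 mol/dm³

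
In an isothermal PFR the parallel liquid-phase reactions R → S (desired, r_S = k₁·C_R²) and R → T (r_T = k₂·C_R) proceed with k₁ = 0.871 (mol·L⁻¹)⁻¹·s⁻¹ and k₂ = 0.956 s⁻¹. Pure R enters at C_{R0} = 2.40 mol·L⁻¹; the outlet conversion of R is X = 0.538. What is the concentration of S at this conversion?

C_R = C_{R0}(1−X) = 1.109 mol·L⁻¹.
Along a PFR/batch, dC_T/dC_R = −r_T/(r_S+r_T) = −k₂/(k₂+k₁·C_R).
Integrating from C_{R0} to C_R: C_T = (0.956/0.871)·ln[(0.956+0.871·2.40)/(0.956+0.871·1.11)] = 1.098·ln(3.046/1.922) = 0.5057 mol·L⁻¹.
Then C_S = (C_{R0}−C_R) − C_T = 1.291 − 0.5057 = 0.7855 mol·L⁻¹.

0.786 mol·L⁻¹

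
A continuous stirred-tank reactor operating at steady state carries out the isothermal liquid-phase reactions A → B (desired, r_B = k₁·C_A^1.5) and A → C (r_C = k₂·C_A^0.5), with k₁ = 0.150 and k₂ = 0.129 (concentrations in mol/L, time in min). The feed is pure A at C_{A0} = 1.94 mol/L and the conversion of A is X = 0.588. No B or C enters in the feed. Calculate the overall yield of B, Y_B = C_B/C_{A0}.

Exit C_A = C_{A0}(1−X) = 1.94×0.412 = 0.7993 mol/L.
In a CSTR the entire volume is at exit conditions, so r_B = 0.150×0.7993^1.5 = 0.1072 and r_C = 0.129×0.7993^0.5 = 0.1153.
Fraction of consumed A going to B: r_B/(r_B+r_C) = 0.4817.
C_B = 0.4817·C_{A0}·X = 0.4817×1.94×0.588 = 0.549 mol/L; Y_B = C_B/C_{A0} = 0.283.

0.283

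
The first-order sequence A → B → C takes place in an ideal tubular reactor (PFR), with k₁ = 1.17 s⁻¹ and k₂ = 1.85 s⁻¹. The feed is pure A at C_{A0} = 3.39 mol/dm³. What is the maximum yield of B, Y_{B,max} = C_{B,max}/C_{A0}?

At the optimum, C_{B,max}/C_{A0} = (k₁/k₂)^[k₂/(k₂−k₁)].
= (1.17/1.85)^(1.85/(1.85−1.17)) = (0.6324)^(2.721) = 0.2875.

0.288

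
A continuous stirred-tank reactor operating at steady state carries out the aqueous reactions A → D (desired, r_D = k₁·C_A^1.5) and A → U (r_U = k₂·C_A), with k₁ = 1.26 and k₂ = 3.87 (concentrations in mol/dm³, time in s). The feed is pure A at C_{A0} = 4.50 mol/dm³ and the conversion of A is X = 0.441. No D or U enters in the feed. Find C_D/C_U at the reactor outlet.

0.516

Exit C_A = C_{A0}(1−X) = 4.50×0.559 = 2.515 mol/dm³.
A CSTR operates uniformly at the exit composition, giving r_D = 5.027 and r_U = 9.735 (each k·C_A^n at C_A = 2.515).
Overall selectivity = C_D/C_U = r_Dτ/(r_Uτ) = r_D/r_U = 0.516.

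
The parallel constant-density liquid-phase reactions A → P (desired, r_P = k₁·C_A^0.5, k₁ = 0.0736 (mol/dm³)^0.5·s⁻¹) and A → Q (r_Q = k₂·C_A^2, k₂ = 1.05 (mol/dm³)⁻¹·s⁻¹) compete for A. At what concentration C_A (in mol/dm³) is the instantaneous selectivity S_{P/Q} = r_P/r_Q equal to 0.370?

0.330 mol/dm³

S_{P/Q} = (k₁/k₂)·C_A^-1.5 ⇒ C_A = (S·k₂/k₁)^(1/(-1.5)).
= (0.370×1.05/0.0736)^(-0.6667) = (5.279)^(-0.6667) = 0.330 mol/dm³.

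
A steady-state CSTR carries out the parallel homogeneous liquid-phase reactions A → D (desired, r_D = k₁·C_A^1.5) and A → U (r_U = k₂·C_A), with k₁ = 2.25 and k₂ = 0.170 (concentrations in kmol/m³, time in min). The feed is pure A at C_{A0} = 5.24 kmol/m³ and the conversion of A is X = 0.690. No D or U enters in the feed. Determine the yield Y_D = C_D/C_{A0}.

0.651

Exit C_A = C_{A0}(1−X) = 5.24×0.310 = 1.624 kmol/m³.
Rates in a CSTR are evaluated at the outlet concentration: r_D = 2.25×1.624^1.5 = 4.658, r_U = 0.170×1.624 = 0.2761.
Fraction of consumed A going to D: r_D/(r_D+r_U) = 0.9440.
C_D = 0.9440·C_{A0}·X = 0.9440×5.24×0.690 = 3.41 kmol/m³; Y_D = C_D/C_{A0} = 0.651.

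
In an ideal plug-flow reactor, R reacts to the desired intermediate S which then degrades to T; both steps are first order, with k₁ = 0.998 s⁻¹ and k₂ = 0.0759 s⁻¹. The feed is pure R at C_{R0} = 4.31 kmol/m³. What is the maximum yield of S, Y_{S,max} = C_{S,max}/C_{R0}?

For a first-order series the maximum intermediate yield is C_{S,max}/C_{R0} = (k₁/k₂)^[k₂/(k₂−k₁)].
= (0.998/0.0759)^(0.0759/(0.0759−0.998)) = (13.15)^(-0.08231) = 0.8089.

0.809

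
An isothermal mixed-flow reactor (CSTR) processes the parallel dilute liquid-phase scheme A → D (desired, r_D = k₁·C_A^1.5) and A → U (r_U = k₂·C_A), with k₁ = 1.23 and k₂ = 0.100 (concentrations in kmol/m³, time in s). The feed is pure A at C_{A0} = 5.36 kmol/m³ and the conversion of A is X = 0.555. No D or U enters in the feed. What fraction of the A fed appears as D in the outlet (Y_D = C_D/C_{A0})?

0.527

Exit C_A = C_{A0}(1−X) = 5.36×0.445 = 2.385 kmol/m³.
Rates in a CSTR are evaluated at the outlet concentration: r_D = 1.23×2.385^1.5 = 4.531, r_U = 0.100×2.385 = 0.2385.
Fraction of consumed A going to D: r_D/(r_D+r_U) = 0.9500.
C_D = 0.9500·C_{A0}·X = 0.9500×5.36×0.555 = 2.83 kmol/m³; Y_D = C_D/C_{A0} = 0.527.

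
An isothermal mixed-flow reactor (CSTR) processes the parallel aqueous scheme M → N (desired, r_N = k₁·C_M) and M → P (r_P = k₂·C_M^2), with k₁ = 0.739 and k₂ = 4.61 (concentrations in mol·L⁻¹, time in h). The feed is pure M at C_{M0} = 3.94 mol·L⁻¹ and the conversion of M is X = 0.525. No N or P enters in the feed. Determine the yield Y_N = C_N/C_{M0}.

Exit C_M = C_{M0}(1−X) = 3.94×0.475 = 1.871 mol·L⁻¹.
In a CSTR the entire volume is at exit conditions, so r_N = 0.739×1.871 = 1.383 and r_P = 4.61×1.871^2 = 16.15.
Fraction of consumed M going to N: r_N/(r_N+r_P) = 0.07890.
C_N = 0.07890·C_{M0}·X = 0.07890×3.94×0.525 = 0.163 mol·L⁻¹; Y_N = C_N/C_{M0} = 0.0414.

0.0414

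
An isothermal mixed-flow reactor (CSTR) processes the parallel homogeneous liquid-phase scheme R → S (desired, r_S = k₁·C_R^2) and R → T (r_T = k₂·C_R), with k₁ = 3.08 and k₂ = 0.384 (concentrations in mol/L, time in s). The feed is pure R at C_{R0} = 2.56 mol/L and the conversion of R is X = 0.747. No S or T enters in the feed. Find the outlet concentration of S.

1.60 mol/L

Exit C_R = C_{R0}(1−X) = 2.56×0.253 = 0.6477 mol/L.
In a CSTR the entire volume is at exit conditions, so r_S = 3.08×0.6477^2 = 1.292 and r_T = 0.384×0.6477 = 0.2487.
Fraction of consumed R going to S: r_S/(r_S+r_T) = 0.8386.
C_S = 0.8386·C_{R0}·X = 0.8386×2.56×0.747 = 1.60 mol/L.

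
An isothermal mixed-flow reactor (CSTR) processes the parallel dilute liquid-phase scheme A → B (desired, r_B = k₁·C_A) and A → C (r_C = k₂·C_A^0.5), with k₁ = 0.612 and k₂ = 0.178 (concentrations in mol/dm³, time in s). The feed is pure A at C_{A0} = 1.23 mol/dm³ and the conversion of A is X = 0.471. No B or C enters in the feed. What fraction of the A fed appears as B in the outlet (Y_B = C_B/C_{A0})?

0.346

Exit C_A = C_{A0}(1−X) = 1.23×0.529 = 0.6507 mol/dm³.
A CSTR operates uniformly at the exit composition, giving r_B = 0.3982 and r_C = 0.1436 (each k·C_A^n at C_A = 0.6507).
Fraction of consumed A going to B: r_B/(r_B+r_C) = 0.7350.
C_B = 0.7350·C_{A0}·X = 0.7350×1.23×0.471 = 0.426 mol/dm³; Y_B = C_B/C_{A0} = 0.346.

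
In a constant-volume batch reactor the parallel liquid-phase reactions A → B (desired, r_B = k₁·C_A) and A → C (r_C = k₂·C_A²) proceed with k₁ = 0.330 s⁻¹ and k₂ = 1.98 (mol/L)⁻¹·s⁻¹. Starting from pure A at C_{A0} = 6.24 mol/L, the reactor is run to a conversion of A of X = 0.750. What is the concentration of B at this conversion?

C_A = C_{A0}(1−X) = 1.560 mol/L.
Along a PFR/batch, dC_B/dC_A = −r_B/(r_B+r_C) = −k₁/(k₁+k₂·C_A).
Integrating from C_{A0} to C_A: C_B = (0.330/1.98)·ln[(0.330+1.98·6.24)/(0.330+1.98·1.56)] = 0.1667·ln(12.69/3.419) = 0.2185 mol/L.

0.219 mol/L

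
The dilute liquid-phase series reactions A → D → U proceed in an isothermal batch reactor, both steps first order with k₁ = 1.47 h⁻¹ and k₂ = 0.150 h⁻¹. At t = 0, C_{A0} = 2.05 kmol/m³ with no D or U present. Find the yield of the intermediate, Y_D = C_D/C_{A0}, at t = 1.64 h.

0.771

The intermediate concentration in a first-order A→B→C sequence is C_D = k₁C_{A0}(e^(−k₁t) − e^(−k₂t))/(k₂−k₁).
e^(−k₁t) = e^(−1.47×1.64) = e^(−2.411) = 0.08974; e^(−k₂t) = e^(−0.2460) = 0.7819.
C_D = 1.47×2.05/(0.150−1.47) × (0.08974−0.7819) = (-2.283)×(-0.6922) = 1.580 kmol/m³.
Y_D = C_D/C_{A0} = 1.580/2.05 = 0.771.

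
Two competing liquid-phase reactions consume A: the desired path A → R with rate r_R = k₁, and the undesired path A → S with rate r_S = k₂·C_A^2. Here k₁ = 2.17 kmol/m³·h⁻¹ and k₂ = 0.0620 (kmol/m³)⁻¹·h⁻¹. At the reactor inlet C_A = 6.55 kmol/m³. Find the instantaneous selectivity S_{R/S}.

0.816

S_{R/S} = r_R/r_S = (k₁)/(k₂·C_A^2) = (k₁/k₂)·C_A^-2.
= (2.17) / (0.0620×6.550^2) = 2.170/2.660 = 0.816.
The undesired path is higher order in A, so low C_A (CSTR or dilute feed) favours R.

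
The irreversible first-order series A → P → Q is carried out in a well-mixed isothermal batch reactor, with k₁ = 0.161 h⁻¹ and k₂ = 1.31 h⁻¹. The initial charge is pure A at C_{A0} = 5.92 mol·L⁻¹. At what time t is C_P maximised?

1.82 h

For first-order series the maximum of C_P occurs at t_opt = ln(k₂/k₁)/(k₂−k₁).
= ln(1.31/0.161)/(1.31−0.161) = ln(8.137)/1.149 = 2.096/1.149 = 1.82 h.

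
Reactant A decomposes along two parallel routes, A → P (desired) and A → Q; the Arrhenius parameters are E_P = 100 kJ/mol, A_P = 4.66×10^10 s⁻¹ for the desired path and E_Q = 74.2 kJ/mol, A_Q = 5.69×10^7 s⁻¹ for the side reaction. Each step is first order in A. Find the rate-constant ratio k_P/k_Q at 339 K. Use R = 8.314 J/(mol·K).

0.0866

k_P/k_Q = (A_P/A_Q)·exp[−(E_P−E_Q)/(RT)] = (A_P/A_Q)·exp[(E_Q−E_P)/(RT)].
(E_Q−E_P)/(RT) = (74.2−100)×10³/(8.314×339) = -25800/2818 = -9.154.
k_P/k_Q = (4.66×10^10/5.69×10^7)·exp(-9.154) = 819.0 × 1.058×10^-4 = 0.0866.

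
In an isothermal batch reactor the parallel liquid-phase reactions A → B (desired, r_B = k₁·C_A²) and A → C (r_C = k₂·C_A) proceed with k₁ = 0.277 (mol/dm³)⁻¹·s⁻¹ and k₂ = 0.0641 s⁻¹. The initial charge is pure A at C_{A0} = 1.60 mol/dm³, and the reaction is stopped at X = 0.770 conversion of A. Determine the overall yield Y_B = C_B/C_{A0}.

C_A = C_{A0}(1−X) = 0.3680 mol/dm³.
Along a PFR/batch, dC_C/dC_A = −r_C/(r_B+r_C) = −k₂/(k₂+k₁·C_A).
Integrating from C_{A0} to C_A: C_C = (0.0641/0.277)·ln[(0.0641+0.277·1.60)/(0.0641+0.277·0.368)] = 0.2314·ln(0.5073/0.1660) = 0.2585 mol/dm³.
Then C_B = (C_{A0}−C_A) − C_C = 1.232 − 0.2585 = 0.9735 mol/dm³.
Y_B = C_B/C_{A0} = 0.9735/1.60 = 0.608.

0.608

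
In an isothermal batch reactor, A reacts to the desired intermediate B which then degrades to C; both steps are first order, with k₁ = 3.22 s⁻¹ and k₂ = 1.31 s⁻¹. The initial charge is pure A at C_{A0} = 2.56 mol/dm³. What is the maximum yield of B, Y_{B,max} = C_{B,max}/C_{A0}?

0.540

At the optimum, C_{B,max}/C_{A0} = (k₁/k₂)^[k₂/(k₂−k₁)].
= (3.22/1.31)^(1.31/(1.31−3.22)) = (2.458)^(-0.6859) = 0.5396.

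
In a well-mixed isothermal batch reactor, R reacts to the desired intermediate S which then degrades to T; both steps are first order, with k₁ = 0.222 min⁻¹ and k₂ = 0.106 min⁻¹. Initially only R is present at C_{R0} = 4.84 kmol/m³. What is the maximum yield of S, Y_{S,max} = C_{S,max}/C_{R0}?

Evaluating C_S at t_opt = ln(k₂/k₁)/(k₂−k₁) gives C_{S,max}/C_{R0} = (k₁/k₂)^[k₂/(k₂−k₁)].
= (0.222/0.106)^(0.106/(0.106−0.222)) = (2.094)^(-0.9138) = 0.5089.

0.509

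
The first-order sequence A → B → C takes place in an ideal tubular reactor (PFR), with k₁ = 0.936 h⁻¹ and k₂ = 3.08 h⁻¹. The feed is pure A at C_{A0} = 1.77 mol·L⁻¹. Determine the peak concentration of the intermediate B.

0.320 mol·L⁻¹

Evaluating C_B at τ_opt = ln(k₂/k₁)/(k₂−k₁) gives C_{B,max}/C_{A0} = (k₁/k₂)^[k₂/(k₂−k₁)].
= (0.936/3.08)^(3.08/(3.08−0.936)) = (0.3039)^(1.437) = 0.1807.
C_{B,max} = 0.1807×1.77 = 0.320 mol·L⁻¹.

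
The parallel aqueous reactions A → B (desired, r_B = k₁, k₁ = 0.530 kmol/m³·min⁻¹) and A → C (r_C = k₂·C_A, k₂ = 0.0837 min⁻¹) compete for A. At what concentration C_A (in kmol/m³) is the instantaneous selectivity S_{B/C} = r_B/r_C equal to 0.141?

S_{B/C} = (k₁/k₂)·C_A⁻¹ ⇒ C_A = (S·k₂/k₁)^(-1).
= (0.141×0.0837/0.530)^(-1) = (0.02227)^(-1) = 44.9 kmol/m³.

44.9 kmol/m³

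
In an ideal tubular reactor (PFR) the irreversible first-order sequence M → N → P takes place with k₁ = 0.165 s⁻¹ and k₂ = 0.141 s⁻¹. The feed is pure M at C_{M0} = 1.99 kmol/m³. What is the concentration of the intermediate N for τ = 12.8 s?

0.595 kmol/m³

The intermediate concentration in a first-order A→B→C sequence is C_N = k₁C_{M0}(e^(−k₁τ) − e^(−k₂τ))/(k₂−k₁).
e^(−k₁τ) = e^(−0.165×12.8) = e^(−2.112) = 0.1210; e^(−k₂τ) = e^(−1.805) = 0.1645.
C_N = 0.165×1.99/(0.141−0.165) × (0.1210−0.1645) = (-13.68)×(-0.04351) = 0.5953 kmol/m³.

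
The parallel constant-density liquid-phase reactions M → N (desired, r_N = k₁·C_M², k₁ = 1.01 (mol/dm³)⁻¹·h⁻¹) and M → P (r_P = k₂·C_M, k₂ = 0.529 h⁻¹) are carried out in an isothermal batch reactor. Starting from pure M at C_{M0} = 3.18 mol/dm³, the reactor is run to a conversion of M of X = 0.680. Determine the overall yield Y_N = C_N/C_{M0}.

C_M = C_{M0}(1−X) = 1.018 mol/dm³.
Along a PFR/batch, dC_P/dC_M = −r_P/(r_N+r_P) = −k₂/(k₂+k₁·C_M).
Integrating from C_{M0} to C_M: C_P = (0.529/1.01)·ln[(0.529+1.01·3.18)/(0.529+1.01·1.02)] = 0.5238·ln(3.741/1.557) = 0.4592 mol/dm³.
Then C_N = (C_{M0}−C_M) − C_P = 2.162 − 0.4592 = 1.703 mol/dm³.
Y_N = C_N/C_{M0} = 1.703/3.18 = 0.536.

0.536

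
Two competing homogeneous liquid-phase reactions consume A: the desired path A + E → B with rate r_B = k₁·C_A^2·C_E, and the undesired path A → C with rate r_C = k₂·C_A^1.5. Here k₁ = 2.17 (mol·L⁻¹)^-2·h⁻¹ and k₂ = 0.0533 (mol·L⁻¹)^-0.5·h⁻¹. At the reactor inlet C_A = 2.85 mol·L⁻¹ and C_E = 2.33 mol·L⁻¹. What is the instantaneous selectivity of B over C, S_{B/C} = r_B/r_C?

160

S_{B/C} = r_B/r_C = (k₁·C_A^2·C_E)/(k₂·C_A^1.5) = (k₁/k₂)·C_A^0.5·C_E.
= (2.17×2.850^2×2.330) / (0.0533×2.850^1.5) = 41.07/0.2564 = 160.
Since the desired path is higher order in A, keeping C_A high (PFR or concentrated feed) favours B.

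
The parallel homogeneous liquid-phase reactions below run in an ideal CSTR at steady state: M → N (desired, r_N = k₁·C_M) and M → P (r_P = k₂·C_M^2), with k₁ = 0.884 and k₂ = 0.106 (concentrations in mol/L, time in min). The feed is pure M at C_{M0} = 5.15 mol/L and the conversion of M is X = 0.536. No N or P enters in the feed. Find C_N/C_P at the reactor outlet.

3.49

Exit C_M = C_{M0}(1−X) = 5.15×0.464 = 2.390 mol/L.
A CSTR operates uniformly at the exit composition, giving r_N = 2.112 and r_P = 0.6053 (each k·C_M^n at C_M = 2.390).
Overall selectivity = C_N/C_P = r_Nτ/(r_Pτ) = r_N/r_P = 3.49.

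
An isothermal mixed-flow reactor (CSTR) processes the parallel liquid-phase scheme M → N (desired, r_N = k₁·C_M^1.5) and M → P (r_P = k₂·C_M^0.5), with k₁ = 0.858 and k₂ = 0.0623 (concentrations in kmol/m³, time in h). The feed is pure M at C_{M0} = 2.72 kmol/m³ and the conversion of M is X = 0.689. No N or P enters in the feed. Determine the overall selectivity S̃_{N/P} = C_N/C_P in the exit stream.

11.7

Exit C_M = C_{M0}(1−X) = 2.72×0.311 = 0.8459 kmol/m³.
In a CSTR the entire volume is at exit conditions, so r_N = 0.858×0.8459^1.5 = 0.6675 and r_P = 0.0623×0.8459^0.5 = 0.05730.
Overall selectivity = C_N/C_P = r_Nτ/(r_Pτ) = r_N/r_P = 11.7.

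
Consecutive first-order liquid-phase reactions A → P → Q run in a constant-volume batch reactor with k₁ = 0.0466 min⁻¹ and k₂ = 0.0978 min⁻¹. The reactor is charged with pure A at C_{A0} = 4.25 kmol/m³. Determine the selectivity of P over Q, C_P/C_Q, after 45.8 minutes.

0.124

Solving the coupled first-order balances gives C_P(t) = [k₁/(k₂−k₁)]·C_{A0}·(e^(−k₁t) − e^(−k₂t)).
e^(−k₁t) = e^(−0.0466×45.8) = e^(−2.134) = 0.1183; e^(−k₂t) = e^(−4.479) = 0.01134.
C_P = 0.0466×4.25/(0.0978−0.0466) × (0.1183−0.01134) = 3.868×0.1070 = 0.4138 kmol/m³.
C_A = C_{A0}e^(−k₁t) = 0.5029 kmol/m³, so C_Q = C_{A0}−C_A−C_P = 3.333 kmol/m³; C_P/C_Q = 0.124.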